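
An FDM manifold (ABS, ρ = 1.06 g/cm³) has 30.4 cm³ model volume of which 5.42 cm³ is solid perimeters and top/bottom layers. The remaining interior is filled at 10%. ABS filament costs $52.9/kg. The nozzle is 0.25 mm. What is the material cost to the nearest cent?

Volume inside the shell = 30.4 − 5.42 = 24.98 cm³.
Infill deposited: 0.10 × 24.98 → 2.498 cm³.
Total extruded: 5.42 + 2.498 → 7.918 cm³.
Mass: 7.918 × 1.06 → 8.39308 g.
Cost = 8.39308 g / 1000 × $52.9/kg = $0.44.

$0.44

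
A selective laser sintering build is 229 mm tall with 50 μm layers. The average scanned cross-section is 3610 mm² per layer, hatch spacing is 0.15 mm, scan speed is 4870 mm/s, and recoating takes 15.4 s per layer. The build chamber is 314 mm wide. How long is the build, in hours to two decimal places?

25.88 hours

Layer count = ceil(229 / 0.05) = 4580.
Scan path per layer: 3610 / 0.15 → 24066.7 mm.
Per-layer scan time = 24066.7 / 4870 = 4.9418 s.
Time per layer = 4.9418 + 15.4, so 20.3418 s.
4580 layers × 20.3418 s/layer = 93165.444 s, i.e. 25.88 hours.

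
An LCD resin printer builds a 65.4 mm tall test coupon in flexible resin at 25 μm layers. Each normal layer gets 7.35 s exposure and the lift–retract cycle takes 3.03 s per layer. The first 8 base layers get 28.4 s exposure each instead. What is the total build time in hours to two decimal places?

7.59 hours

Number of layers: 65.4 / 0.025 → 2616 (rounded up).
Burn-in layers: 8 × (28.4 + 3.03) → 251.44 s.
Normal layers = 2608 × (7.35 + 3.03), so 27071.04 s.
Sum: 251.44 + 27071.04 = 27322.48 s → 7.59 hours.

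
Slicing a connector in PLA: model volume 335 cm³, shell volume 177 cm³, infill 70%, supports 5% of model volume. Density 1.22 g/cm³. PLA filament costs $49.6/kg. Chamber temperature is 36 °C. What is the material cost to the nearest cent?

Interior volume: 335 − 177 → 158 cm³.
Infill deposited = 0.70 × 158, so 110.6 cm³.
Support = 0.05 × 335 = 16.75 cm³.
Total extruded = 177 + 110.6 + 16.75 = 304.35 cm³.
Mass = 304.35 × 1.22, so 371.307 g.
At $49.6/kg: 371.307/1000 × 49.6 = $18.42.

$18.42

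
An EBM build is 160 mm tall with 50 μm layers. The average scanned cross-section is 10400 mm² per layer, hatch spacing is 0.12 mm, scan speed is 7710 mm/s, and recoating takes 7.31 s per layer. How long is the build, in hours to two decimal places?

16.49 hours

Layer count = ceil(160 / 0.05) = 3200.
Hatch length per layer: 10400 / 0.12 → 86666.7 mm.
Per-layer scan time: 86666.7 / 7710 → 11.2408 s.
Time per layer: 11.2408 + 7.31 → 18.5508 s.
Total: 3200 × 18.5508 s = 59362.56 s → 16.49 hours.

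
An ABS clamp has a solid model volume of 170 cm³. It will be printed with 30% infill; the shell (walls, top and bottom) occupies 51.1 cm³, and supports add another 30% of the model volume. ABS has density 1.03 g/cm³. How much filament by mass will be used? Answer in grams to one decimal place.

Infill region = 170 − 51.1 = 118.9 cm³.
Infill volume: 0.30 × 118.9 → 35.67 cm³.
Support = 0.30 × 170, so 51 cm³.
Deposited volume: 51.1 + 35.67 + 51 → 137.77 cm³.
Mass = 137.77 × 1.03, so 141.9031 g.

141.9 g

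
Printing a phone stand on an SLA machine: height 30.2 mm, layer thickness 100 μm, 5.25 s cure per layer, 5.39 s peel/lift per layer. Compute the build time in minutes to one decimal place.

Layers = ⌈30.2/0.1⌉ = 302.
Cycle time: 5.25 + 5.39 → 10.64 s.
Build time: 302 × 10.64 s = 3213.28 s, i.e. 53.6 minutes.

53.6 minutes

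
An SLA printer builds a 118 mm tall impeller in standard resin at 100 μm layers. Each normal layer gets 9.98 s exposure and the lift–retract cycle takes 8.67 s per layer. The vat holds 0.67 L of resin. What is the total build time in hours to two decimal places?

Number of layers: 118 / 0.1 → 1180 (rounded up).
Per-layer time = 9.98 + 8.67 = 18.65 s.
Build time: 1180 × 18.65 s = 22007 s, i.e. 6.11 hours.

6.11 hours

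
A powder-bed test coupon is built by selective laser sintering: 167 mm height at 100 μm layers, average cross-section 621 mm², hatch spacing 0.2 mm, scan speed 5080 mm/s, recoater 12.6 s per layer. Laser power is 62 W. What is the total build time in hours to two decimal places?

Layer count = ceil(167 / 0.1) = 1670.
Scan path per layer = 621 / 0.2, so 3105 mm.
Scan time per layer = 3105 / 5080 = 0.6112 s.
Per-layer time = 0.6112 + 12.6, so 13.2112 s.
1670 layers × 13.2112 s/layer = 22062.704 s, i.e. 6.13 hours.

6.13 hours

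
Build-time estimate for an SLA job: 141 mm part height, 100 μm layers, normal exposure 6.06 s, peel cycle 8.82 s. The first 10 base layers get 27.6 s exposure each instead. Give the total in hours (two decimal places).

5.89 hours

Layers = ⌈141/0.1⌉ = 1410.
Bottom layers = 10 × (27.6 + 8.82) = 364.2 s.
Normal layers = 1400 × (6.06 + 8.82) = 20832 s.
Sum: 364.2 + 20832 = 21196.2 s → 5.89 hours.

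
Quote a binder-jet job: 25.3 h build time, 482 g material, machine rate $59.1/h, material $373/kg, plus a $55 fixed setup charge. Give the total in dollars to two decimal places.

Machine-time cost: 59.1 × 25.3 → $1495.23.
Feedstock cost = 373 × 482/1000 = $179.786.
Total = 1495.23 + 179.786 + 55 = 1730.016 ≈ $1730.02.

$1730.02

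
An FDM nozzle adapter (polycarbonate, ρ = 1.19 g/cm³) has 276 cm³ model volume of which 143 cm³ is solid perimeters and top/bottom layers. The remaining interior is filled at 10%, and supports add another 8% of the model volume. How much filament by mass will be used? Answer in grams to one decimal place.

212.3 g

Volume inside the shell = 276 − 143 = 133 cm³.
Infill deposited = 0.10 × 133, so 13.3 cm³.
Support = 0.08 × 276, so 22.08 cm³.
Total extruded = 143 + 13.3 + 22.08, so 178.38 cm³.
Mass = 178.38 × 1.19, so 212.2722 g.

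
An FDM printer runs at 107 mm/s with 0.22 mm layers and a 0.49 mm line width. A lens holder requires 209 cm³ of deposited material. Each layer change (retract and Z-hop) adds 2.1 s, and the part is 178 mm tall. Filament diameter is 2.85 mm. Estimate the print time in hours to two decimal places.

5.51 hours

Extrusion cross-section = 0.22 × 0.49, so 0.1078 mm².
Total extruded path = 209000/0.1078 = 1938775.5 mm.
Time extruding = 1938775.5 / 107 = 18119.4 s.
Number of layers: 178 / 0.22 → 810 (rounded up).
Z-hop total: 810 × 2.1 → 1701 s.
Altogether 18119.4 + 1701 = 19820.4 s, i.e. 5.51 hours.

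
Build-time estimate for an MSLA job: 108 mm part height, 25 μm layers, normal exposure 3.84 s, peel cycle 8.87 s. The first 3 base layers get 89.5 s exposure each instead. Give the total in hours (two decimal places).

Number of layers: 108 / 0.025 → 4320 (rounded up).
Burn-in layers = 3 × (89.5 + 8.87) = 295.11 s.
Remaining layers = 4317 × (3.84 + 8.87), so 54869.07 s.
Total = 295.11 + 54869.07 = 55164.18 s = 15.32 hours.

15.32 hours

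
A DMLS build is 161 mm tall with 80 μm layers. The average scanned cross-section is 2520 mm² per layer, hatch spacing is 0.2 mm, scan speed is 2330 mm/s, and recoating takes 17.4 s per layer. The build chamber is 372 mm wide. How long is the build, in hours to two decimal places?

12.75 hours

Number of layers: 161 / 0.08 → 2013 (rounded up).
Scan path per layer = 2520 / 0.2, so 12600 mm.
Scan time per layer = 12600 / 2330, so 5.4077 s.
Time per layer = 5.4077 + 17.4 = 22.8077 s.
Total: 2013 × 22.8077 s = 45911.9001 s → 12.75 hours.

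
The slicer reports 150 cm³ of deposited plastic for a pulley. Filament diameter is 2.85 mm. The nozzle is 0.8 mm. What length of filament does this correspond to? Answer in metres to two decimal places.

23.51 m

Cross-section of 2.85 mm filament: π·(2.85/2)² = 6.3794 mm².
Length = 150 cm³ / 6.3794 mm² = 150000 / 6.3794 = 23513.18 mm = 23.51 m.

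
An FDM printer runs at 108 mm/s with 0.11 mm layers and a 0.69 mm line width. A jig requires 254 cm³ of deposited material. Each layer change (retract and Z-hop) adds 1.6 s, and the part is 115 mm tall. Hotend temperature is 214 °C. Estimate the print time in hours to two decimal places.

9.07 hours

Extrusion cross-section = 0.11 × 0.69, so 0.0759 mm².
Path length: 254000 mm³ / 0.0759 mm² → 3346508.6 mm.
Time extruding = 3346508.6 / 108, so 30986.2 s.
Number of layers: 115 / 0.11 → 1046 (rounded up).
Layer-change overhead = 1046 × 1.6 = 1673.6 s.
Altogether 30986.2 + 1673.6 = 32659.8 s, i.e. 9.07 hours.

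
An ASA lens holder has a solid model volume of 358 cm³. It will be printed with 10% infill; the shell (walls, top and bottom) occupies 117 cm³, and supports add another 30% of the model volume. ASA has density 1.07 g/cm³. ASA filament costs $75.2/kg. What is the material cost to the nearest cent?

Infill region: 358 − 117 → 241 cm³.
Infill deposited: 0.10 × 241 → 24.1 cm³.
Support = 0.30 × 358 = 107.4 cm³.
Deposited volume = 117 + 24.1 + 107.4 = 248.5 cm³.
Mass: 248.5 × 1.07 → 265.895 g.
Cost = 265.895 g / 1000 × $75.2/kg = $20.00.

$20.00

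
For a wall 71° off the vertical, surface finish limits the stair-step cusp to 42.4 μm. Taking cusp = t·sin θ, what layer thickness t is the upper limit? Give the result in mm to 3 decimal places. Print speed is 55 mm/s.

Layer height = cusp / sin(71°) = 0.0424 / 0.9455 = 0.045 mm.

0.045 mm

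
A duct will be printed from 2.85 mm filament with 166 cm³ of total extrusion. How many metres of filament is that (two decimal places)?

26.02 m

Filament cross-section = π × (2.85/2)² = 6.3794 mm².
L = 166000 mm³ / 6.3794 mm² = 26021.26 mm, i.e. 26.02 m.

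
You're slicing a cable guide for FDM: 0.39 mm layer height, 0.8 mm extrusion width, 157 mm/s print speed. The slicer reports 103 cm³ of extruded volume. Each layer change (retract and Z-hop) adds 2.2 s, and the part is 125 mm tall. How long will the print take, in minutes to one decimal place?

Line area = 0.39 × 0.8, so 0.312 mm².
Path length: 103000 mm³ / 0.312 mm² → 330128.2 mm.
Time extruding: 330128.2 / 157 → 2102.7 s.
Layers = ⌈125/0.39⌉ = 321.
Z-hop total = 321 × 2.2, so 706.2 s.
Altogether 2102.7 + 706.2 = 2808.9 s, i.e. 46.8 minutes.

46.8 minutes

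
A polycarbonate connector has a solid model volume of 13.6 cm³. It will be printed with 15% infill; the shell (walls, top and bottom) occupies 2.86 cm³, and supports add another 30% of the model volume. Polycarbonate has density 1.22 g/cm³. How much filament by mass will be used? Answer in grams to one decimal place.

10.4 g

Interior volume = 13.6 − 2.86, so 10.74 cm³.
Deposited infill = 0.15 × 10.74, so 1.611 cm³.
Support = 0.30 × 13.6, so 4.08 cm³.
Total printed volume = 2.86 + 1.611 + 4.08, so 8.551 cm³.
Mass = 8.551 × 1.22 = 10.43222 g.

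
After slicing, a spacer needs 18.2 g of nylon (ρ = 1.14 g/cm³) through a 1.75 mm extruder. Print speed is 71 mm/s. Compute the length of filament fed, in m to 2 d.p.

6.64 m

Extruded volume: 18.2/1.14 = 15.9649 cm³ (15964.9 mm³).
A = π r² = π × 0.875² = 2.4053 mm².
Length = 15964.9 / 2.4053 = 6637.38 mm = 6.64 m.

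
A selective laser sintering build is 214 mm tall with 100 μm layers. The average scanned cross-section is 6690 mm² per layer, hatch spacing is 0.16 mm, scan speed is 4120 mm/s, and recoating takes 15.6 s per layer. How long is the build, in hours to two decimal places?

Layers = ⌈214/0.1⌉ = 2140.
Scan path per layer = 6690 / 0.16, so 41812.5 mm.
Scan time per layer = 41812.5 / 4120 = 10.1487 s.
Time per layer: 10.1487 + 15.6 → 25.7487 s.
Build time = 2140 × 25.7487 = 55102.218 s = 15.31 hours.

15.31 hours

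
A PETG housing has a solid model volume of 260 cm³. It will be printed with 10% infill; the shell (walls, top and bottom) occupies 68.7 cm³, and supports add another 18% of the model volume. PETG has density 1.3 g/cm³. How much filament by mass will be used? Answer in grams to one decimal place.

Interior volume = 260 − 68.7 = 191.3 cm³.
Infill volume = 0.10 × 191.3 = 19.13 cm³.
Support = 0.18 × 260, so 46.8 cm³.
Deposited volume = 68.7 + 19.13 + 46.8 = 134.63 cm³.
Mass: 134.63 × 1.3 → 175.019 g.

175.0 g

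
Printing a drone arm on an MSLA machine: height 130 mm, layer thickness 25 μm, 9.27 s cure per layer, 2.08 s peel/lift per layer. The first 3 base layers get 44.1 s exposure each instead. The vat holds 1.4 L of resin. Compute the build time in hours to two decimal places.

16.42 hours

Layers = ⌈130/0.025⌉ = 5200.
Bottom layers = 3 × (44.1 + 2.08) = 138.54 s.
Regular layers = 5197 × (9.27 + 2.08) = 58985.95 s.
Total = 138.54 + 58985.95 = 59124.49 s = 16.42 hours.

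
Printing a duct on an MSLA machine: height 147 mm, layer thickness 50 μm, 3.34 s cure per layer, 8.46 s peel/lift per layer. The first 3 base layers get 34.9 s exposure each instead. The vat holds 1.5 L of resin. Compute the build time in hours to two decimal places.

9.66 hours

Layer count = ceil(147 / 0.05) = 2940.
Burn-in layers: 3 × (34.9 + 8.46) → 130.08 s.
Normal layers: 2937 × (3.34 + 8.46) → 34656.6 s.
Sum: 130.08 + 34656.6 = 34786.68 s → 9.66 hours.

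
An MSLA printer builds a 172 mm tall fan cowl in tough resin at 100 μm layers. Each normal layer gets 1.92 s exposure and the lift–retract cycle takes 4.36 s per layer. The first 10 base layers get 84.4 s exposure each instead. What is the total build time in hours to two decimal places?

3.23 hours

Number of layers: 172 / 0.1 → 1720 (rounded up).
Burn-in layers = 10 × (84.4 + 4.36), so 887.6 s.
Normal layers = 1710 × (1.92 + 4.36), so 10738.8 s.
Total = 887.6 + 10738.8 = 11626.4 s = 3.23 hours.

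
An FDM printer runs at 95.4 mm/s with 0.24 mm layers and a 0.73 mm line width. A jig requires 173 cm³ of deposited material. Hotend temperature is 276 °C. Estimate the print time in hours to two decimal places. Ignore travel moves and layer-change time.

2.88 hours

Line area = 0.24 × 0.73 = 0.1752 mm².
Path length: 173000 mm³ / 0.1752 mm² → 987442.9 mm.
Time extruding: 987442.9 / 95.4 → 10350.6 s.
In the requested units: 10350.6 s = 2.88 hours.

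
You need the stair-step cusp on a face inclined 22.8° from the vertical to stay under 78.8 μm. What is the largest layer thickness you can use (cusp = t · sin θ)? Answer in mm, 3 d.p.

Layer height = cusp / sin(22.8°) = 0.0788 / 0.3875 = 0.203 mm.

0.203 mm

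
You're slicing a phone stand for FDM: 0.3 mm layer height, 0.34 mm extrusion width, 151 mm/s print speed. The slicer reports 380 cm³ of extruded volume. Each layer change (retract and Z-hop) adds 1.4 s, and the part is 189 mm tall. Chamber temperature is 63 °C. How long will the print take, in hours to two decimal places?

Extrusion cross-section = 0.3 × 0.34 = 0.102 mm².
Total extruded path = 380000/0.102 = 3725490.2 mm.
Print-move time = 3725490.2 / 151, so 24672.1 s.
Layer count = ceil(189 / 0.3) = 630.
Non-print overhead = 630 × 1.4 = 882 s.
Altogether 24672.1 + 882 = 25554.1 s, i.e. 7.10 hours.

7.10 hours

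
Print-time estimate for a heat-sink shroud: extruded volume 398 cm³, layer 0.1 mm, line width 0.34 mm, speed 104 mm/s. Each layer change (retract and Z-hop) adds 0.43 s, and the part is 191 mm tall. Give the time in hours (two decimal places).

Extrusion cross-section = 0.1 × 0.34 = 0.034 mm².
Total extruded path = 398000/0.034 = 11705882.4 mm.
Extrusion time: 11705882.4 / 104 → 112556.6 s.
Layers = ⌈191/0.1⌉ = 1910.
Layer-change overhead = 1910 × 0.43, so 821.3 s.
Altogether 112556.6 + 821.3 = 113377.9 s, i.e. 31.49 hours.

31.49 hours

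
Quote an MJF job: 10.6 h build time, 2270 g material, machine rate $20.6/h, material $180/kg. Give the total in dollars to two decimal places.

Machine-time cost = 20.6 × 10.6 = $218.36.
Material charge: 180 × 2270/1000 → $408.60.
Job cost: 218.36 + 408.60 = $626.96.

$626.96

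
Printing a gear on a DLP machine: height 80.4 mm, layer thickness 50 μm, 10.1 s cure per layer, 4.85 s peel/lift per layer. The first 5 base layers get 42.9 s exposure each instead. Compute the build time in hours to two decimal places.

6.72 hours

Layers = ⌈80.4/0.05⌉ = 1608.
Bottom layers = 5 × (42.9 + 4.85) = 238.75 s.
Regular layers = 1603 × (10.1 + 4.85), so 23964.85 s.
Total = 238.75 + 23964.85 = 24203.6 s = 6.72 hours.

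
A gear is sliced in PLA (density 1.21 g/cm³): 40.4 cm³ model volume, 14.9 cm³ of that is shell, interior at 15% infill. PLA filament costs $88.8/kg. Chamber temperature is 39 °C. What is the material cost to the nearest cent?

Volume inside the shell = 40.4 − 14.9, so 25.5 cm³.
Infill deposited: 0.15 × 25.5 → 3.825 cm³.
Total extruded = 14.9 + 3.825 = 18.725 cm³.
Mass: 18.725 × 1.21 → 22.65725 g.
At $88.8/kg: 22.65725/1000 × 88.8 = $2.01.

$2.01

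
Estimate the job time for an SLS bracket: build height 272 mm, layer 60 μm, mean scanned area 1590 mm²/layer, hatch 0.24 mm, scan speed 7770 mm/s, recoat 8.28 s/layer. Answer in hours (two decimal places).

11.50 hours

Number of layers: 272 / 0.06 → 4534 (rounded up).
Per-layer scan distance: 1590 / 0.24 → 6625 mm.
Laser time per layer: 6625 / 7770 → 0.8526 s.
Time per layer: 0.8526 + 8.28 → 9.1326 s.
Build time = 4534 × 9.1326 = 41407.2084 s = 11.50 hours.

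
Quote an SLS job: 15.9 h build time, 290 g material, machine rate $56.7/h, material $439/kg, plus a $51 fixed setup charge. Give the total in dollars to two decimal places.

Machine-time cost: 56.7 × 15.9 → $901.53.
Feedstock cost: 439 × 290/1000 → $127.31.
Total = 901.53 + 127.31 + 51 = $1079.84.

$1079.84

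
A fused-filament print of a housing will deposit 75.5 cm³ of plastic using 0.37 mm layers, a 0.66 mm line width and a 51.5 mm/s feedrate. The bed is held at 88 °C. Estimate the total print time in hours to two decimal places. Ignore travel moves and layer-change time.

Line area: 0.37 × 0.66 → 0.2442 mm².
Path length: 75500 mm³ / 0.2442 mm² → 309172.8 mm.
Print-move time = 309172.8 / 51.5 = 6003.4 s.
Converting: 6003.4 s = 1.67 hours.

1.67 hours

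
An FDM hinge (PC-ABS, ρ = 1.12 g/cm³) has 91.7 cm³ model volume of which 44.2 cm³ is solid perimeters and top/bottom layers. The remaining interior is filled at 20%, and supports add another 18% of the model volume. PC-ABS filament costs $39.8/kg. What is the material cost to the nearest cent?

$3.13

Interior volume = 91.7 − 44.2 = 47.5 cm³.
Deposited infill: 0.20 × 47.5 → 9.5 cm³.
Support: 0.18 × 91.7 → 16.506 cm³.
Total extruded = 44.2 + 9.5 + 16.506, so 70.206 cm³.
Mass = 70.206 × 1.12, so 78.63072 g.
Cost = 78.63072 g / 1000 × $39.8/kg = $3.13.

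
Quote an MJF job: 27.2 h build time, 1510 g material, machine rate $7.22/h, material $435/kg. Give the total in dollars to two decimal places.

Time charge: 7.22 × 27.2 → $196.384.
Material cost = 435 × 1510/1000, so $656.85.
Job cost: 196.384 + 656.85 = 853.234 ≈ $853.23.

$853.23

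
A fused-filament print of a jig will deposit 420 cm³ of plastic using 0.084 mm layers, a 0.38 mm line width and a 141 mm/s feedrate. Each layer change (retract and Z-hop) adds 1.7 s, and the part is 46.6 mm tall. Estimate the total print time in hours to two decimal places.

Line area = 0.084 × 0.38 = 0.03192 mm².
Path length: 420000 mm³ / 0.03192 mm² → 13157894.7 mm.
Time extruding = 13157894.7 / 141 = 93318.4 s.
Layers = ⌈46.6/0.084⌉ = 555.
Non-print overhead = 555 × 1.7, so 943.5 s.
Altogether 93318.4 + 943.5 = 94261.9 s, i.e. 26.18 hours.

26.18 hours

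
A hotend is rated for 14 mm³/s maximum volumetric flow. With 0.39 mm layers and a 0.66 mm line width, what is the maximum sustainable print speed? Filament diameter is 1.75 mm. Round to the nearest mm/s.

54 mm/s

Bead cross-section = 0.39 × 0.66, so 0.2574 mm².
Max speed = 14 / 0.2574 = 54.39 ≈ 54 mm/s.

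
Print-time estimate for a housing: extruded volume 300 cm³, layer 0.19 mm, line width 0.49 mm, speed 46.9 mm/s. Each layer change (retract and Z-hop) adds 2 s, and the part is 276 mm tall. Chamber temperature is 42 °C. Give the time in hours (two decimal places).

19.89 hours

Bead cross-section = 0.19 × 0.49, so 0.0931 mm².
Total extruded path = 300000/0.0931 = 3222341.6 mm.
Print-move time: 3222341.6 / 46.9 → 68706.6 s.
Layer count = ceil(276 / 0.19) = 1453.
Non-print overhead: 1453 × 2 → 2906 s.
Total = 68706.6 + 2906 = 71612.6 s = 19.89 hours.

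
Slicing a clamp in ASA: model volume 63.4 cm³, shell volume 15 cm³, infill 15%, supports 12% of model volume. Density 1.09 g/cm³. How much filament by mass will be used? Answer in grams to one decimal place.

32.6 g

Infill region = 63.4 − 15, so 48.4 cm³.
Infill deposited = 0.15 × 48.4 = 7.26 cm³.
Support: 0.12 × 63.4 → 7.608 cm³.
Total extruded: 15 + 7.26 + 7.608 → 29.868 cm³.
Mass = 29.868 × 1.09 = 32.55612 g.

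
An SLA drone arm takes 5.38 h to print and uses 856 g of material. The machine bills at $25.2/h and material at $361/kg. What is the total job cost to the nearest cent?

Machine cost = 25.2 × 5.38 = $135.576.
Material cost: 361 × 856/1000 → $309.016.
Job cost: 135.576 + 309.016 = 444.592 ≈ $444.59.

$444.59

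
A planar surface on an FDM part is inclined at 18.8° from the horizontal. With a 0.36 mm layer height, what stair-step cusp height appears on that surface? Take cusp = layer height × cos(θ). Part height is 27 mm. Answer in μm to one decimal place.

cos(18.8°) = 0.9466, so cusp = 0.36 × 0.9466 = 0.340776 mm → 340.8 μm.

340.8 μm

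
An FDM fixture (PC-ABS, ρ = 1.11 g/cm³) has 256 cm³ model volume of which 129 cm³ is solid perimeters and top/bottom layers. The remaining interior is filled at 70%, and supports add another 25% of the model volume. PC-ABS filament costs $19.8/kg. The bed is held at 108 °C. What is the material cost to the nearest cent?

$6.20

Infill region = 256 − 129, so 127 cm³.
Deposited infill = 0.70 × 127 = 88.9 cm³.
Support: 0.25 × 256 → 64 cm³.
Total printed volume = 129 + 88.9 + 64, so 281.9 cm³.
Mass: 281.9 × 1.11 → 312.909 g.
Cost = 312.909 g / 1000 × $19.8/kg = $6.20.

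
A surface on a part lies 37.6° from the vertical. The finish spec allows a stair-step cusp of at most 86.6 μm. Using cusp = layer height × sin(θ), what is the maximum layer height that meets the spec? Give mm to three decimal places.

0.142 mm

t = h_c / sin θ = 0.0866 / 0.6101 = 0.142 mm.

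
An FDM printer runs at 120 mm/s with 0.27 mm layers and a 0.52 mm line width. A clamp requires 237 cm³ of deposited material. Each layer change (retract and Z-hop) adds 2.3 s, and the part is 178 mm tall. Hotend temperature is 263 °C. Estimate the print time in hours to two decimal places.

Bead cross-section: 0.27 × 0.52 → 0.1404 mm².
Path length: 237000 mm³ / 0.1404 mm² → 1688034.2 mm.
Print-move time = 1688034.2 / 120 = 14067 s.
Layers = ⌈178/0.27⌉ = 660.
Layer-change overhead: 660 × 2.3 → 1518 s.
Altogether 14067 + 1518 = 15585 s, i.e. 4.33 hours.

4.33 hours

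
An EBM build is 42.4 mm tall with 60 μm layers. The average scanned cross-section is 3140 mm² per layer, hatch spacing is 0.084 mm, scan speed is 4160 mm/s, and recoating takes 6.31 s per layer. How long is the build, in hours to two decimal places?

3.00 hours

Layers = ⌈42.4/0.06⌉ = 707.
Scan path per layer: 3140 / 0.084 → 37381 mm.
Beam time per layer = 37381 / 4160, so 8.9858 s.
Per-layer time = 8.9858 + 6.31, so 15.2958 s.
707 layers × 15.2958 s/layer = 10814.1306 s, i.e. 3.00 hours.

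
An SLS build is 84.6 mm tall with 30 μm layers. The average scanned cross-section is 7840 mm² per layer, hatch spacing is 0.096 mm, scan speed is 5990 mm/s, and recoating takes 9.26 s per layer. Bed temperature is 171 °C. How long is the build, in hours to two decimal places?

Layer count = ceil(84.6 / 0.03) = 2820.
Hatch length per layer = 7840 / 0.096, so 81666.7 mm.
Laser time per layer = 81666.7 / 5990, so 13.6338 s.
Time per layer = 13.6338 + 9.26, so 22.8938 s.
2820 layers × 22.8938 s/layer = 64560.516 s, i.e. 17.93 hours.

17.93 hours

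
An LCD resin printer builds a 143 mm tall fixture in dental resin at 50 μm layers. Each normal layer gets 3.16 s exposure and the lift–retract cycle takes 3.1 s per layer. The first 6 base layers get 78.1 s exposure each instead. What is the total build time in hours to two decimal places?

5.10 hours

Layer count = ceil(143 / 0.05) = 2860.
Burn-in layers = 6 × (78.1 + 3.1), so 487.2 s.
Normal layers: 2854 × (3.16 + 3.1) → 17866.04 s.
Total = 487.2 + 17866.04 = 18353.24 s = 5.10 hours.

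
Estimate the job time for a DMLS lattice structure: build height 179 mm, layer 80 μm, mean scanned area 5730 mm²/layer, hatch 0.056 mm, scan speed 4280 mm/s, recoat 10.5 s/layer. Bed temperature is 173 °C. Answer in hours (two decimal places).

Number of layers: 179 / 0.08 → 2238 (rounded up).
Per-layer scan distance = 5730 / 0.056, so 102321.4 mm.
Laser time per layer = 102321.4 / 4280, so 23.9069 s.
Per-layer time = 23.9069 + 10.5 = 34.4069 s.
2238 layers × 34.4069 s/layer = 77002.6422 s, i.e. 21.39 hours.

21.39 hours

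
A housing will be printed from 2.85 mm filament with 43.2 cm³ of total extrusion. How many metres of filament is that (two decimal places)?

Cross-section of 2.85 mm filament: π·(2.85/2)² = 6.3794 mm².
Length = 43.2 cm³ / 6.3794 mm² = 43200 / 6.3794 = 6771.8 mm = 6.77 m.

6.77 m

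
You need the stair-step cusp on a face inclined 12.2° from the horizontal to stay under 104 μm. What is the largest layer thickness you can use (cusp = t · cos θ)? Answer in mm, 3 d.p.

Layer height = cusp / cos(12.2°) = 0.104 / 0.9774 = 0.106 mm.

0.106 mm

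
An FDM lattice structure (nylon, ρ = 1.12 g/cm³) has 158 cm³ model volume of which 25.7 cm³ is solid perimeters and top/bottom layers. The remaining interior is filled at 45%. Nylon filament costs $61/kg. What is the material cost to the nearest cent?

Volume inside the shell: 158 − 25.7 → 132.3 cm³.
Infill deposited = 0.45 × 132.3, so 59.535 cm³.
Total extruded = 25.7 + 59.535, so 85.235 cm³.
Mass = 85.235 × 1.12 = 95.4632 g.
Cost = 95.4632 g / 1000 × $61/kg = $5.82.

$5.82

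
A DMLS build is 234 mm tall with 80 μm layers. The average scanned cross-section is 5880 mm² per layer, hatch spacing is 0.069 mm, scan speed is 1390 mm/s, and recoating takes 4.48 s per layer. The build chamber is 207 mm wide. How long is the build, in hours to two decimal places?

53.45 hours

Layers = ⌈234/0.08⌉ = 2925.
Scan path per layer = 5880 / 0.069, so 85217.4 mm.
Per-layer scan time = 85217.4 / 1390, so 61.3075 s.
Per-layer time = 61.3075 + 4.48 = 65.7875 s.
2925 layers × 65.7875 s/layer = 192428.4375 s, i.e. 53.45 hours.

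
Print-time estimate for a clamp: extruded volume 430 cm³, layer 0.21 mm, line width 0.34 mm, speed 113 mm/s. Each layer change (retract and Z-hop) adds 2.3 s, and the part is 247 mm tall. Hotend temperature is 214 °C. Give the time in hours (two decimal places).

15.56 hours

Extrusion cross-section: 0.21 × 0.34 → 0.0714 mm².
Toolpath length = 430 cm³ / 0.0714 mm² = 430000 / 0.0714 = 6022409 mm.
Extrusion time: 6022409 / 113 → 53295.7 s.
Layers = ⌈247/0.21⌉ = 1177.
Layer-change overhead: 1177 × 2.3 → 2707.1 s.
Total = 53295.7 + 2707.1 = 56002.8 s = 15.56 hours.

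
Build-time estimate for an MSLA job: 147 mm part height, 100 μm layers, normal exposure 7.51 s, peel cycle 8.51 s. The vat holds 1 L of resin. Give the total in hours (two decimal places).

6.54 hours

Layer count = ceil(147 / 0.1) = 1470.
Per-layer time = 7.51 + 8.51, so 16.02 s.
Build time: 1470 × 16.02 s = 23549.4 s, i.e. 6.54 hours.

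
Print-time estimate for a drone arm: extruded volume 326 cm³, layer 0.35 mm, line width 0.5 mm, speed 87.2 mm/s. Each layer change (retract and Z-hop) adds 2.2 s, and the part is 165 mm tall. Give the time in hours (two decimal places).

6.22 hours

Extrusion cross-section = 0.35 × 0.5 = 0.175 mm².
Path length: 326000 mm³ / 0.175 mm² → 1862857.1 mm.
Time extruding = 1862857.1 / 87.2 = 21363 s.
Layers = ⌈165/0.35⌉ = 472.
Non-print overhead: 472 × 2.2 → 1038.4 s.
Altogether 21363 + 1038.4 = 22401.4 s, i.e. 6.22 hours.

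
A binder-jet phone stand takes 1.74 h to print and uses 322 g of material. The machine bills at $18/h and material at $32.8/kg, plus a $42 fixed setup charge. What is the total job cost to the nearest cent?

$83.88

Time charge = 18 × 1.74, so $31.32.
Feedstock cost: 32.8 × 322/1000 → $10.5616.
Total = 31.32 + 10.5616 + 42 = 83.8816 ≈ $83.88.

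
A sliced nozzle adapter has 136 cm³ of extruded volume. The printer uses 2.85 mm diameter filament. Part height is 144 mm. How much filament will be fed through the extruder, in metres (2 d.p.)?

Filament cross-section = π × (2.85/2)² = 6.3794 mm².
Length = 136 cm³ / 6.3794 mm² = 136000 / 6.3794 = 21318.62 mm = 21.32 m.

21.32 m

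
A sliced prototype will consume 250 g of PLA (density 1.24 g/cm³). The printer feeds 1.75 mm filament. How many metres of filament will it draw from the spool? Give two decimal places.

Extruded volume: 250/1.24 = 201.6129 cm³ (201612.9 mm³).
A = π r² = π × 0.875² = 2.4053 mm².
Length = 201612.9 / 2.4053 = 83820.27 mm = 83.82 m.

83.82 m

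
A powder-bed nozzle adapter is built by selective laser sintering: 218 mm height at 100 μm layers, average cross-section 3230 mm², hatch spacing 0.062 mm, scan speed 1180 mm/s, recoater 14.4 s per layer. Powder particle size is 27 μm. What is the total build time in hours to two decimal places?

35.46 hours

Layers = ⌈218/0.1⌉ = 2180.
Scan path per layer = 3230 / 0.062, so 52096.8 mm.
Scan time per layer = 52096.8 / 1180 = 44.1498 s.
Time per layer = 44.1498 + 14.4, so 58.5498 s.
Total: 2180 × 58.5498 s = 127638.564 s → 35.46 hours.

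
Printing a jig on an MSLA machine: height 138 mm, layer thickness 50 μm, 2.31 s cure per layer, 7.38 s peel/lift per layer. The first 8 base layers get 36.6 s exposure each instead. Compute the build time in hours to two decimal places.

Layers = ⌈138/0.05⌉ = 2760.
Burn-in layers = 8 × (36.6 + 7.38), so 351.84 s.
Normal layers: 2752 × (2.31 + 7.38) → 26666.88 s.
Total = 351.84 + 26666.88 = 27018.72 s = 7.51 hours.

7.51 hours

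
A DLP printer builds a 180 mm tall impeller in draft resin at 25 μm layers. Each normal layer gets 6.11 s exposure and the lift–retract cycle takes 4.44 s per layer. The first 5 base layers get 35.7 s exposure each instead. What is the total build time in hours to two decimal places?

21.14 hours

Number of layers: 180 / 0.025 → 7200 (rounded up).
Base layers: 5 × (35.7 + 4.44) → 200.7 s.
Remaining layers: 7195 × (6.11 + 4.44) → 75907.25 s.
Total = 200.7 + 75907.25 = 76107.95 s = 21.14 hours.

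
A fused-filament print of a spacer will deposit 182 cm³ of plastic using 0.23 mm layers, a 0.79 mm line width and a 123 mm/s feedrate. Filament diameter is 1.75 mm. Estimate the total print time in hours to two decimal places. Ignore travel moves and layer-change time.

Bead cross-section = 0.23 × 0.79, so 0.1817 mm².
Path length: 182000 mm³ / 0.1817 mm² → 1001651.1 mm.
Time extruding = 1001651.1 / 123, so 8143.5 s.
In the requested units: 8143.5 s = 2.26 hours.

2.26 hours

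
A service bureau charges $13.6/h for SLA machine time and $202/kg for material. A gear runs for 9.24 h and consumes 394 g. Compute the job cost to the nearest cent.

$205.25

Machine-time cost = 13.6 × 9.24 = $125.664.
Material charge = 202 × 394/1000 = $79.588.
Total = 125.664 + 79.588 = 205.252 ≈ $205.25.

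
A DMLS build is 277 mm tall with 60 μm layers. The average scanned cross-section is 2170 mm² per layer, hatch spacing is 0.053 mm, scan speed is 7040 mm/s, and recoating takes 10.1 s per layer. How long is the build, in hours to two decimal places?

20.41 hours

Layers = ⌈277/0.06⌉ = 4617.
Scan path per layer = 2170 / 0.053, so 40943.4 mm.
Laser time per layer = 40943.4 / 7040 = 5.8158 s.
Time per layer = 5.8158 + 10.1, so 15.9158 s.
Total: 4617 × 15.9158 s = 73483.2486 s → 20.41 hours.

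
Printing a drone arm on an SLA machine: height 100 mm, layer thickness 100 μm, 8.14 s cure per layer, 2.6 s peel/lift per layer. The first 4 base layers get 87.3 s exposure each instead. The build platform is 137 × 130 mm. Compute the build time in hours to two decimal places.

3.07 hours

Number of layers: 100 / 0.1 → 1000 (rounded up).
Base layers = 4 × (87.3 + 2.6) = 359.6 s.
Regular layers = 996 × (8.14 + 2.6) = 10697.04 s.
Sum: 359.6 + 10697.04 = 11056.64 s → 3.07 hours.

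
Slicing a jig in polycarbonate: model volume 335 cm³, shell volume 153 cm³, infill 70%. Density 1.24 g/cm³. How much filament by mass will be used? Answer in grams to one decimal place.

347.7 g

Interior volume = 335 − 153, so 182 cm³.
Deposited infill: 0.70 × 182 → 127.4 cm³.
Deposited volume = 153 + 127.4, so 280.4 cm³.
Mass: 280.4 × 1.24 → 347.696 g.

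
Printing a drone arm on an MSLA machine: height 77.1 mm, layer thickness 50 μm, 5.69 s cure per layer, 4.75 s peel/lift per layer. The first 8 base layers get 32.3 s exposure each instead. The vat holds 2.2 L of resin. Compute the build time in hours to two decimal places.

Layer count = ceil(77.1 / 0.05) = 1542.
Burn-in layers = 8 × (32.3 + 4.75) = 296.4 s.
Regular layers = 1534 × (5.69 + 4.75) = 16014.96 s.
Total = 296.4 + 16014.96 = 16311.36 s = 4.53 hours.

4.53 hours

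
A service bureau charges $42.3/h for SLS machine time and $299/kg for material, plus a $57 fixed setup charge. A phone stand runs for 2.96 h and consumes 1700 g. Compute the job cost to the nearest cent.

Time charge = 42.3 × 2.96, so $125.208.
Material charge = 299 × 1700/1000, so $508.30.
Adding setup: 125.208 + 508.30 + 57 → 690.508 ≈ $690.51.

$690.51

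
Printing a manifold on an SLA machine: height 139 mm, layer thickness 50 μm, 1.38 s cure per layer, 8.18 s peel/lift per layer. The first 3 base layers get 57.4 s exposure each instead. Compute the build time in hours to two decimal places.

7.43 hours

Layers = ⌈139/0.05⌉ = 2780.
Base layers: 3 × (57.4 + 8.18) → 196.74 s.
Normal layers = 2777 × (1.38 + 8.18) = 26548.12 s.
Sum: 196.74 + 26548.12 = 26744.86 s → 7.43 hours.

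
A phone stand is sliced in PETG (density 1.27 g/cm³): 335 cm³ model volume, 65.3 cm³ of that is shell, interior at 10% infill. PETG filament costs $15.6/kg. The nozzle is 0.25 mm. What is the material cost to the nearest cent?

Interior volume: 335 − 65.3 → 269.7 cm³.
Infill deposited: 0.10 × 269.7 → 26.97 cm³.
Deposited volume: 65.3 + 26.97 → 92.27 cm³.
Mass: 92.27 × 1.27 → 117.1829 g.
Cost = 117.1829 g / 1000 × $15.6/kg = $1.83.

$1.83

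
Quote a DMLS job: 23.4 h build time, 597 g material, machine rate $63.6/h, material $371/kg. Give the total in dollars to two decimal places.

Time charge = 63.6 × 23.4, so $1488.24.
Material cost: 371 × 597/1000 → $221.487.
Total = 1488.24 + 221.487 = 1709.727 ≈ $1709.73.

$1709.73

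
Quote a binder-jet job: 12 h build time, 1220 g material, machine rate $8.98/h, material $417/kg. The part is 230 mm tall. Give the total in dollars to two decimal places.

$616.50

Machine cost: 8.98 × 12 → $107.76.
Feedstock cost = 417 × 1220/1000, so $508.74.
Job cost: 107.76 + 508.74 = $616.50.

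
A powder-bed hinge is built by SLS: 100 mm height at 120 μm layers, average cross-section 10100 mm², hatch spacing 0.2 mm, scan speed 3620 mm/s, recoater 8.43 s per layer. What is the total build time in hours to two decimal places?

Number of layers: 100 / 0.12 → 834 (rounded up).
Hatch length per layer = 10100 / 0.2, so 50500 mm.
Laser time per layer = 50500 / 3620 = 13.9503 s.
Per-layer time: 13.9503 + 8.43 → 22.3803 s.
Total: 834 × 22.3803 s = 18665.1702 s → 5.18 hours.

5.18 hours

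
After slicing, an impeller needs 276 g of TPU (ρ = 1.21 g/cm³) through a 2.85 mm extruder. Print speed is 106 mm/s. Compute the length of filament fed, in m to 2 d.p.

Extruded volume: 276/1.21 = 228.0992 cm³ (228099.2 mm³).
Filament cross-section = π × (2.85/2)² = 6.3794 mm².
Length = 228099.2 / 6.3794 = 35755.59 mm = 35.76 m.

35.76 m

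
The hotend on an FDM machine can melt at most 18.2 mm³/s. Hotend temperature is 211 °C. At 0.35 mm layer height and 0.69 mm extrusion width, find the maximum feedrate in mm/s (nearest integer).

Bead cross-section = 0.35 × 0.69 = 0.2415 mm².
v_max = Q/A = 18.2/0.2415 = 75.36 mm/s → 75 mm/s.

75 mm/s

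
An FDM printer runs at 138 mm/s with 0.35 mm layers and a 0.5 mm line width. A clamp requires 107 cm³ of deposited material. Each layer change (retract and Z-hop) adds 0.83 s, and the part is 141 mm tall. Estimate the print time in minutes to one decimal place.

Line area = 0.35 × 0.5 = 0.175 mm².
Toolpath length = 107 cm³ / 0.175 mm² = 107000 / 0.175 = 611428.6 mm.
Extrusion time = 611428.6 / 138, so 4430.6 s.
Layer count = ceil(141 / 0.35) = 403.
Non-print overhead = 403 × 0.83, so 334.49 s.
Total = 4430.6 + 334.49 = 4765.09 s = 79.4 minutes.

79.4 minutes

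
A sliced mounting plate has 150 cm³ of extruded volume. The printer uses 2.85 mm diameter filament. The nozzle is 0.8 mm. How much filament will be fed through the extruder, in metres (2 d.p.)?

23.51 m

Filament cross-section = π × (2.85/2)² = 6.3794 mm².
Length = 150 cm³ / 6.3794 mm² = 150000 / 6.3794 = 23513.18 mm = 23.51 m.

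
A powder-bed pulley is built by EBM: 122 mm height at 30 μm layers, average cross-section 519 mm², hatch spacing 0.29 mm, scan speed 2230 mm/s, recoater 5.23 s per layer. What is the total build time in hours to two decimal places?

6.82 hours

Number of layers: 122 / 0.03 → 4067 (rounded up).
Per-layer scan distance = 519 / 0.29, so 1789.7 mm.
Beam time per layer = 1789.7 / 2230 = 0.8026 s.
Time per layer = 0.8026 + 5.23 = 6.0326 s.
Build time = 4067 × 6.0326 = 24534.5842 s = 6.82 hours.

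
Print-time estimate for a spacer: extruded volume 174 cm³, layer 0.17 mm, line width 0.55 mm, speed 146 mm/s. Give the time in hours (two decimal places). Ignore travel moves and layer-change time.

Line area = 0.17 × 0.55, so 0.0935 mm².
Toolpath length = 174 cm³ / 0.0935 mm² = 174000 / 0.0935 = 1860962.6 mm.
Extrusion time: 1860962.6 / 146 → 12746.3 s.
That's 12746.3 s → 3.54 hours.

3.54 hours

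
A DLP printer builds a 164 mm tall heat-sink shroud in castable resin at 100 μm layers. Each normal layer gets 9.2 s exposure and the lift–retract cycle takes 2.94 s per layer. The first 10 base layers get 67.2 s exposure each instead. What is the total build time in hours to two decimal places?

Number of layers: 164 / 0.1 → 1640 (rounded up).
Burn-in layers = 10 × (67.2 + 2.94), so 701.4 s.
Regular layers = 1630 × (9.2 + 2.94) = 19788.2 s.
Total = 701.4 + 19788.2 = 20489.6 s = 5.69 hours.

5.69 hours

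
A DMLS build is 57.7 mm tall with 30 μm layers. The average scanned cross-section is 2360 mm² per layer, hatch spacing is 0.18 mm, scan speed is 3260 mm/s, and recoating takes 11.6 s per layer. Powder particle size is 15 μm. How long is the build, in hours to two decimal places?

Layers = ⌈57.7/0.03⌉ = 1924.
Scan path per layer = 2360 / 0.18 = 13111.1 mm.
Scan time per layer: 13111.1 / 3260 → 4.0218 s.
Layer cycle = 4.0218 + 11.6 = 15.6218 s.
Build time = 1924 × 15.6218 = 30056.3432 s = 8.35 hours.

8.35 hours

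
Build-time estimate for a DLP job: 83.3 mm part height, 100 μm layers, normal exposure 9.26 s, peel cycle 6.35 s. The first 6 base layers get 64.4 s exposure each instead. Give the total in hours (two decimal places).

Number of layers: 83.3 / 0.1 → 833 (rounded up).
Bottom layers: 6 × (64.4 + 6.35) → 424.5 s.
Regular layers = 827 × (9.26 + 6.35) = 12909.47 s.
Sum: 424.5 + 12909.47 = 13333.97 s → 3.70 hours.

3.70 hours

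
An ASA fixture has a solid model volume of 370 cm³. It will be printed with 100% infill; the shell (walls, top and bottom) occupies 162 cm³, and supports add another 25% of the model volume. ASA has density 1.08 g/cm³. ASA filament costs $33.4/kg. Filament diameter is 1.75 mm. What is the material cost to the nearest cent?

Volume inside the shell = 370 − 162 = 208 cm³.
Deposited infill: 1.00 × 208 → 208 cm³.
Support = 0.25 × 370 = 92.5 cm³.
Deposited volume = 162 + 208 + 92.5 = 462.5 cm³.
Mass = 462.5 × 1.08 = 499.5 g.
Cost = 499.5 g / 1000 × $33.4/kg = $16.68.

$16.68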